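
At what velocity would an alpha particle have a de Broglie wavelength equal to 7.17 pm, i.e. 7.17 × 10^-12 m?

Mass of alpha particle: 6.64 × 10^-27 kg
1.39 × 10^4 m/s

From λ = h/(mv), solve for v:

v = h/(mλ)
v = (6.626 × 10^-34 J·s) / (6.64 × 10^-27 kg × 7.17 × 10^-12 m)
v = 1.39 × 10^4 m/s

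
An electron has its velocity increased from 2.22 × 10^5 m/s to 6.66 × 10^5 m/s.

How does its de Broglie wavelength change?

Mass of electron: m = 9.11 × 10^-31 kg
The wavelength decreases by a factor of 3.

Using λ = h/(mv):

Initial wavelength: λ₁ = h/(mv₁) = 3.28 × 10^-9 m
Final wavelength: λ₂ = h/(mv₂) = 1.09 × 10^-9 m

Since λ ∝ 1/v, when velocity increases by a factor of 3, the wavelength decreases by a factor of 3.

λ₂/λ₁ = v₁/v₂ = 1/3

The wavelength decreases by a factor of 3.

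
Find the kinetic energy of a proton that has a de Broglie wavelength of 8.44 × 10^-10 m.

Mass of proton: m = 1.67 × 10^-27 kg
1.85 × 10^-22 J (or 1.15 × 10^-3 eV)

From λ = h/√(2mKE), we solve for KE:

λ² = h²/(2mKE)
KE = h²/(2mλ²)
KE = (6.626 × 10^-34 J·s)² / (2 × 1.67 × 10^-27 kg × (8.44 × 10^-10 m)²)
KE = 1.85 × 10^-22 J
KE = 1.15 × 10^-3 eV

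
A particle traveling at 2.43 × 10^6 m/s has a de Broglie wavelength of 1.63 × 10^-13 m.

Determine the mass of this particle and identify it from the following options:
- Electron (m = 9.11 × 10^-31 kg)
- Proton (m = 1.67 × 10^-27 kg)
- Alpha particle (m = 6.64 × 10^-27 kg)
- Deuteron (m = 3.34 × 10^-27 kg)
The particle is a proton.

From λ = h/(mv), solve for mass:

m = h/(λv)
m = (6.626 × 10^-34 J·s) / (1.63 × 10^-13 m × 2.43 × 10^6 m/s)
m = 1.67 × 10^-27 kg

Comparing with the listed masses, this is closest to a proton.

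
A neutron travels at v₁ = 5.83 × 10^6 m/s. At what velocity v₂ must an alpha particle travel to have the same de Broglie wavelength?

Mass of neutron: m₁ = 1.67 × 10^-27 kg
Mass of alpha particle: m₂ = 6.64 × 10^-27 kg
v₂ = 1.47 × 10^6 m/s

For equal de Broglie wavelengths: λ₁ = λ₂

h/(m₁v₁) = h/(m₂v₂)
m₁v₁ = m₂v₂
v₂ = v₁ · (m₁/m₂)

v₂ = 5.83 × 10^6 m/s × (1.67 × 10^-27 kg / 6.64 × 10^-27 kg)
v₂ = 1.47 × 10^6 m/s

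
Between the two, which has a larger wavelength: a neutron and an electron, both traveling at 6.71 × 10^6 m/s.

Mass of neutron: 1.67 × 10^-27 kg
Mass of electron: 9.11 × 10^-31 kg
The electron has the longer wavelength.

Using λ = h/(mv), since both particles have the same velocity, the wavelength depends only on mass.

For neutron: λ₁ = h/(m₁v) = 5.91 × 10^-14 m
For electron: λ₂ = h/(m₂v) = 1.08 × 10^-10 m

Since λ ∝ 1/m at constant velocity, the lighter particle has the longer wavelength.

The electron has the longer de Broglie wavelength.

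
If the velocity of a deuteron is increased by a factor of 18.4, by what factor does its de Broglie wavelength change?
The wavelength decreases by a factor of 18.4.

From λ = h/(mv), the wavelength is inversely proportional to velocity:

λ ∝ 1/v

If v → 18.4v, then λ → λ/18.4

When velocity is increased by a factor of 18.4, the wavelength decreases by a factor of 18.4.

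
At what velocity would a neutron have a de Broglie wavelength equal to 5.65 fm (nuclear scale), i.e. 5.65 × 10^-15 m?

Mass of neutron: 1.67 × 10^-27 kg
7.02 × 10^7 m/s

From λ = h/(mv), solve for v:

v = h/(mλ)
v = (6.626 × 10^-34 J·s) / (1.67 × 10^-27 kg × 5.65 × 10^-15 m)
v = 7.02 × 10^7 m/s

Note: This velocity is 23.4% of the speed of light, so relativistic corrections would be needed for a more accurate calculation.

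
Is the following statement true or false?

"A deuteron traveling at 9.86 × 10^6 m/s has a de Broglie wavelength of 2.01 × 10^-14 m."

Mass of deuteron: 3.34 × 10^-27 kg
True

The claim is correct.

Using λ = h/(mv):
λ = (6.626 × 10^-34 J·s) / (3.34 × 10^-27 kg × 9.86 × 10^6 m/s)
λ = 2.01 × 10^-14 m

This matches the claimed value.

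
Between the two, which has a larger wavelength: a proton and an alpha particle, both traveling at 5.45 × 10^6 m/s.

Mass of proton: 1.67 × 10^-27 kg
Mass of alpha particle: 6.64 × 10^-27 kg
The proton has the longer wavelength.

Using λ = h/(mv), since both particles have the same velocity, the wavelength depends only on mass.

For proton: λ₁ = h/(m₁v) = 7.28 × 10^-14 m
For alpha particle: λ₂ = h/(m₂v) = 1.83 × 10^-14 m

Since λ ∝ 1/m at constant velocity, the lighter particle has the longer wavelength.

The proton has the longer de Broglie wavelength.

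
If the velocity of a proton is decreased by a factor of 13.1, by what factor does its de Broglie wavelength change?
The wavelength increases by a factor of 13.1.

From λ = h/(mv), the wavelength is inversely proportional to velocity:

λ ∝ 1/v

If v → v/13.1, then λ → 13.1λ

When velocity is decreased by a factor of 13.1, the wavelength increases by a factor of 13.1.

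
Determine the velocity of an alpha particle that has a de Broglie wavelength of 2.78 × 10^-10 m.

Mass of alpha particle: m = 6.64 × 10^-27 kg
3.59 × 10^2 m/s

From the de Broglie relation λ = h/(mv), we solve for v:

v = h/(mλ)
v = (6.626 × 10^-34 J·s) / (6.64 × 10^-27 kg × 2.78 × 10^-10 m)
v = 3.59 × 10^2 m/s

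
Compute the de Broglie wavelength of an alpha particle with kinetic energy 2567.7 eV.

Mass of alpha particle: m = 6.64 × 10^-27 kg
2.83 × 10^-13 m

Using λ = h/√(2mKE):

First convert KE to Joules: KE = 2567.7 eV = 4.114 × 10^-16 J

λ = h/√(2mKE)
λ = (6.626 × 10^-34 J·s) / √(2 × 6.64 × 10^-27 kg × 4.114 × 10^-16 J)
λ = 2.83 × 10^-13 m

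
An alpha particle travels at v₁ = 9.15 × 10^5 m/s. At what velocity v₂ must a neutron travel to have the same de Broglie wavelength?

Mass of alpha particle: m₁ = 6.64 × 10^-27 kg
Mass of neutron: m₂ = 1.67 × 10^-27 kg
v₂ = 3.64 × 10^6 m/s

For equal de Broglie wavelengths: λ₁ = λ₂

h/(m₁v₁) = h/(m₂v₂)
m₁v₁ = m₂v₂
v₂ = v₁ · (m₁/m₂)

v₂ = 9.15 × 10^5 m/s × (6.64 × 10^-27 kg / 1.67 × 10^-27 kg)
v₂ = 3.64 × 10^6 m/s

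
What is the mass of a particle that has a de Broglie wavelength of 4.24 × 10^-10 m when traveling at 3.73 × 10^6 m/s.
4.19 × 10^-31 kg

From the de Broglie relation λ = h/(mv), we solve for m:

m = h/(λv)
m = (6.626 × 10^-34 J·s) / (4.24 × 10^-10 m × 3.73 × 10^6 m/s)
m = 4.19 × 10^-31 kg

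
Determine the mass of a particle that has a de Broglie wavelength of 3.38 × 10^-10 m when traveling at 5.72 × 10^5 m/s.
3.43 × 10^-30 kg

From the de Broglie relation λ = h/(mv), we solve for m:

m = h/(λv)
m = (6.626 × 10^-34 J·s) / (3.38 × 10^-10 m × 5.72 × 10^5 m/s)
m = 3.43 × 10^-30 kg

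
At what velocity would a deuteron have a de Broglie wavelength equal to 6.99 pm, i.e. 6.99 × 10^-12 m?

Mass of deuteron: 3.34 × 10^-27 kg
2.84 × 10^4 m/s

From λ = h/(mv), solve for v:

v = h/(mλ)
v = (6.626 × 10^-34 J·s) / (3.34 × 10^-27 kg × 6.99 × 10^-12 m)
v = 2.84 × 10^4 m/s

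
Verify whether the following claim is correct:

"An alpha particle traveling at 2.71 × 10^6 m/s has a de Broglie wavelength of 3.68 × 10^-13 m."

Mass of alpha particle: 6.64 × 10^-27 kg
False

The claim is incorrect.

Using λ = h/(mv):
λ = (6.626 × 10^-34 J·s) / (6.64 × 10^-27 kg × 2.71 × 10^6 m/s)
λ = 3.68 × 10^-14 m

The actual wavelength differs from the claimed 3.68 × 10^-13 m.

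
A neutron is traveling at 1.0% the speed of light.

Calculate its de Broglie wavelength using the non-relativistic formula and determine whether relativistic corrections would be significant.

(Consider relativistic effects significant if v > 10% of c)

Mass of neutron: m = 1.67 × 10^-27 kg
No, relativistic corrections are not needed.

Using the non-relativistic de Broglie formula λ = h/(mv):

v = 1.0% × c = 2.998 × 10^6 m/s

λ = h/(mv)
λ = (6.626 × 10^-34 J·s) / (1.67 × 10^-27 kg × 2.998 × 10^6 m/s)
λ = 1.32 × 10^-13 m

Since v = 1.0% of c < 10% of c, relativistic corrections are NOT significant and this non-relativistic result is a good approximation.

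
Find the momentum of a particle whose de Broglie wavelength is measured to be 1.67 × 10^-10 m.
3.97 × 10^-24 kg·m/s

From the de Broglie relation λ = h/p, we solve for p:

p = h/λ
p = (6.626 × 10^-34 J·s) / (1.67 × 10^-10 m)
p = 3.97 × 10^-24 kg·m/s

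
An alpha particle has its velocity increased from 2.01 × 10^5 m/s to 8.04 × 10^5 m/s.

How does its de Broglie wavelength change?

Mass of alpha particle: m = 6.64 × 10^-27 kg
The wavelength decreases by a factor of 4.

Using λ = h/(mv):

Initial wavelength: λ₁ = h/(mv₁) = 4.96 × 10^-13 m
Final wavelength: λ₂ = h/(mv₂) = 1.24 × 10^-13 m

Since λ ∝ 1/v, when velocity increases by a factor of 4, the wavelength decreases by a factor of 4.

λ₂/λ₁ = v₁/v₂ = 1/4

The wavelength decreases by a factor of 4.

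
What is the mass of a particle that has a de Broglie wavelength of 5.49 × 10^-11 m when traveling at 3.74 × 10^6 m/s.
3.23 × 10^-30 kg

From the de Broglie relation λ = h/(mv), we solve for m:

m = h/(λv)
m = (6.626 × 10^-34 J·s) / (5.49 × 10^-11 m × 3.74 × 10^6 m/s)
m = 3.23 × 10^-30 kg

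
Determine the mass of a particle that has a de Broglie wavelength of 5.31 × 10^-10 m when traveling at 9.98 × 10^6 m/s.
1.25 × 10^-31 kg

From the de Broglie relation λ = h/(mv), we solve for m:

m = h/(λv)
m = (6.626 × 10^-34 J·s) / (5.31 × 10^-10 m × 9.98 × 10^6 m/s)
m = 1.25 × 10^-31 kg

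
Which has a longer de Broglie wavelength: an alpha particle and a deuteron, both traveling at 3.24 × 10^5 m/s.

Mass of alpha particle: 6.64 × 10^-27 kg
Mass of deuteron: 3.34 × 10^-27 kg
The deuteron has the longer wavelength.

Using λ = h/(mv), since both particles have the same velocity, the wavelength depends only on mass.

For alpha particle: λ₁ = h/(m₁v) = 3.08 × 10^-13 m
For deuteron: λ₂ = h/(m₂v) = 6.12 × 10^-13 m

Since λ ∝ 1/m at constant velocity, the lighter particle has the longer wavelength.

The deuteron has the longer de Broglie wavelength.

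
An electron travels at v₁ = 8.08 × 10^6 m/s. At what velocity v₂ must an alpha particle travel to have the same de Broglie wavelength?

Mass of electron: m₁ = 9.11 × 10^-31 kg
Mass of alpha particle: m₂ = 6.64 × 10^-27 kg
v₂ = 1.11 × 10^3 m/s

For equal de Broglie wavelengths: λ₁ = λ₂

h/(m₁v₁) = h/(m₂v₂)
m₁v₁ = m₂v₂
v₂ = v₁ · (m₁/m₂)

v₂ = 8.08 × 10^6 m/s × (9.11 × 10^-31 kg / 6.64 × 10^-27 kg)
v₂ = 1.11 × 10^3 m/s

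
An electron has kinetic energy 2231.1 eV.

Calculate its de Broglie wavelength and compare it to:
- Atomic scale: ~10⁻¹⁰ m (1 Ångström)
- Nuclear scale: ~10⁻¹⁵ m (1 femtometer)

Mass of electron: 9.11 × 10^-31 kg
λ = 2.60 × 10^-11 m, which is between nuclear and atomic scales.

Using λ = h/√(2mKE):

KE = 2231.1 eV = 3.575 × 10^-16 J

λ = h/√(2mKE)
λ = (6.626 × 10^-34 J·s) / √(2 × 9.11 × 10^-31 kg × 3.575 × 10^-16 J)
λ = 2.60 × 10^-11 m

Comparison:
- Atomic scale (10⁻¹⁰ m): λ is 0.26× this size
- Nuclear scale (10⁻¹⁵ m): λ is 2.6e+04× this size

The wavelength is between nuclear and atomic scales.

This wavelength is appropriate for probing atomic structure but too large for nuclear physics experiments.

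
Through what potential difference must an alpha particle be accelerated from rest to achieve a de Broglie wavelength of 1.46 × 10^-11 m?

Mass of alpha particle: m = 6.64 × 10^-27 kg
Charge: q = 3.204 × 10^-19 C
4.84 × 10^-1 V

From λ = h/√(2mqV), we solve for V:

λ² = h²/(2mqV)
V = h²/(2mqλ²)
V = (6.626 × 10^-34 J·s)² / (2 × 6.64 × 10^-27 kg × 3.204 × 10^-19 C × (1.46 × 10^-11 m)²)
V = 4.84 × 10^-1 V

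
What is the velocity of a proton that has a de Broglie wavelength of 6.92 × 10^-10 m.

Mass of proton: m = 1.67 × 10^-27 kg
5.73 × 10^2 m/s

From the de Broglie relation λ = h/(mv), we solve for v:

v = h/(mλ)
v = (6.626 × 10^-34 J·s) / (1.67 × 10^-27 kg × 6.92 × 10^-10 m)
v = 5.73 × 10^2 m/s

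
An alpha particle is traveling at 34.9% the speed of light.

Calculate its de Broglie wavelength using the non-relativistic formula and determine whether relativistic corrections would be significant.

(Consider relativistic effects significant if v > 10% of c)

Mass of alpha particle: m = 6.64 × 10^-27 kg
Yes, relativistic corrections are needed.

Using the non-relativistic de Broglie formula λ = h/(mv):

v = 34.9% × c = 1.046 × 10^8 m/s

λ = h/(mv)
λ = (6.626 × 10^-34 J·s) / (6.64 × 10^-27 kg × 1.046 × 10^8 m/s)
λ = 9.54 × 10^-16 m

Since v = 34.9% of c > 10% of c, relativistic corrections ARE significant and the actual wavelength would differ from this non-relativistic estimate.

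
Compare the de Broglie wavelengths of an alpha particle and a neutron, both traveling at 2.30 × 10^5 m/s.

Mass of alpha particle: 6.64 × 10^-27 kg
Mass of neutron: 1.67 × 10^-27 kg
The neutron has the longer wavelength.

Using λ = h/(mv), since both particles have the same velocity, the wavelength depends only on mass.

For alpha particle: λ₁ = h/(m₁v) = 4.34 × 10^-13 m
For neutron: λ₂ = h/(m₂v) = 1.73 × 10^-12 m

Since λ ∝ 1/m at constant velocity, the lighter particle has the longer wavelength.

The neutron has the longer de Broglie wavelength.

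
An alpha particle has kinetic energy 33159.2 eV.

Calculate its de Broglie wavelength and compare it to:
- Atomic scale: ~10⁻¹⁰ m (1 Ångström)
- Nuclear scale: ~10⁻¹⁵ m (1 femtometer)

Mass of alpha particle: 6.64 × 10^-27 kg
λ = 7.89 × 10^-14 m, which is between nuclear and atomic scales.

Using λ = h/√(2mKE):

KE = 33159.2 eV = 5.313 × 10^-15 J

λ = h/√(2mKE)
λ = (6.626 × 10^-34 J·s) / √(2 × 6.64 × 10^-27 kg × 5.313 × 10^-15 J)
λ = 7.89 × 10^-14 m

Comparison:
- Atomic scale (10⁻¹⁰ m): λ is 0.00079× this size
- Nuclear scale (10⁻¹⁵ m): λ is 79× this size

The wavelength is between nuclear and atomic scales.

This wavelength is appropriate for probing atomic structure but too large for nuclear physics experiments.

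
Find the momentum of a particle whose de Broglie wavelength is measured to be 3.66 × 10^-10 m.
1.81 × 10^-24 kg·m/s

From the de Broglie relation λ = h/p, we solve for p:

p = h/λ
p = (6.626 × 10^-34 J·s) / (3.66 × 10^-10 m)
p = 1.81 × 10^-24 kg·m/s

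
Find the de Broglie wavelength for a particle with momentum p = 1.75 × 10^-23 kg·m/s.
3.79 × 10^-11 m

Using the de Broglie relation λ = h/p:

λ = h/p
λ = (6.626 × 10^-34 J·s) / (1.75 × 10^-23 kg·m/s)
λ = 3.79 × 10^-11 m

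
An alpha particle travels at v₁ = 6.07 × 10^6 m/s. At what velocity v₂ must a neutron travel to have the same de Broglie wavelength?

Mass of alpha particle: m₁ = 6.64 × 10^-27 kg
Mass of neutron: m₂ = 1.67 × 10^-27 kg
v₂ = 2.41 × 10^7 m/s

For equal de Broglie wavelengths: λ₁ = λ₂

h/(m₁v₁) = h/(m₂v₂)
m₁v₁ = m₂v₂
v₂ = v₁ · (m₁/m₂)

v₂ = 6.07 × 10^6 m/s × (6.64 × 10^-27 kg / 1.67 × 10^-27 kg)
v₂ = 2.41 × 10^7 m/s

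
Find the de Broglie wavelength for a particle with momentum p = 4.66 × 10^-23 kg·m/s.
1.42 × 10^-11 m

Using the de Broglie relation λ = h/p:

λ = h/p
λ = (6.626 × 10^-34 J·s) / (4.66 × 10^-23 kg·m/s)
λ = 1.42 × 10^-11 m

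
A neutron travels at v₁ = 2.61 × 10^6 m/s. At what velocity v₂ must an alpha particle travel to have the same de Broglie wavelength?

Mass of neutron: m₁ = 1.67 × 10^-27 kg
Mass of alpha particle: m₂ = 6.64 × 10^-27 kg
v₂ = 6.56 × 10^5 m/s

For equal de Broglie wavelengths: λ₁ = λ₂

h/(m₁v₁) = h/(m₂v₂)
m₁v₁ = m₂v₂
v₂ = v₁ · (m₁/m₂)

v₂ = 2.61 × 10^6 m/s × (1.67 × 10^-27 kg / 6.64 × 10^-27 kg)
v₂ = 6.56 × 10^5 m/s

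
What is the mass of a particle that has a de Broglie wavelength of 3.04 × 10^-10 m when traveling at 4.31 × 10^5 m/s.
5.06 × 10^-30 kg

From the de Broglie relation λ = h/(mv), we solve for m:

m = h/(λv)
m = (6.626 × 10^-34 J·s) / (3.04 × 10^-10 m × 4.31 × 10^5 m/s)
m = 5.06 × 10^-30 kg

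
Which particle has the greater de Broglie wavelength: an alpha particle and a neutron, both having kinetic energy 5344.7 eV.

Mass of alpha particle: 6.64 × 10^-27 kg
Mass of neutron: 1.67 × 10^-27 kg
The neutron has the longer wavelength.

Using λ = h/√(2mKE):

For alpha particle: λ₁ = h/√(2m₁KE) = 1.96 × 10^-13 m
For neutron: λ₂ = h/√(2m₂KE) = 3.92 × 10^-13 m

Since λ ∝ 1/√m at constant kinetic energy, the lighter particle has the longer wavelength.

The neutron has the longer de Broglie wavelength.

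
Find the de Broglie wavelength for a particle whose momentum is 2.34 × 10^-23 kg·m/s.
2.83 × 10^-11 m

Using the de Broglie relation λ = h/p:

λ = h/p
λ = (6.626 × 10^-34 J·s) / (2.34 × 10^-23 kg·m/s)
λ = 2.83 × 10^-11 m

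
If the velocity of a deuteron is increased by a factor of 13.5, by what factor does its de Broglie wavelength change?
The wavelength decreases by a factor of 13.5.

From λ = h/(mv), the wavelength is inversely proportional to velocity:

λ ∝ 1/v

If v → 13.5v, then λ → λ/13.5

When velocity is increased by a factor of 13.5, the wavelength decreases by a factor of 13.5.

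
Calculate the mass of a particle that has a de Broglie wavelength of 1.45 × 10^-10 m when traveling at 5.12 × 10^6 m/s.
8.93 × 10^-31 kg

From the de Broglie relation λ = h/(mv), we solve for m:

m = h/(λv)
m = (6.626 × 10^-34 J·s) / (1.45 × 10^-10 m × 5.12 × 10^6 m/s)
m = 8.93 × 10^-31 kg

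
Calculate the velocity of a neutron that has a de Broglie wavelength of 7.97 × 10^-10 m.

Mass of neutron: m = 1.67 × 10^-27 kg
4.98 × 10^2 m/s

From the de Broglie relation λ = h/(mv), we solve for v:

v = h/(mλ)
v = (6.626 × 10^-34 J·s) / (1.67 × 10^-27 kg × 7.97 × 10^-10 m)
v = 4.98 × 10^2 m/s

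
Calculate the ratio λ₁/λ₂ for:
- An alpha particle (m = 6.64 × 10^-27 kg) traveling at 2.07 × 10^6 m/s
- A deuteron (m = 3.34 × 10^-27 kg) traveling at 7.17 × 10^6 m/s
λ₁/λ₂ = 1.74

Using λ = h/(mv):

λ₁ = h/(m₁v₁) = 4.82 × 10^-14 m
λ₂ = h/(m₂v₂) = 2.77 × 10^-14 m

Ratio λ₁/λ₂ = (m₂v₂)/(m₁v₁)
         = (3.34 × 10^-27 kg × 7.17 × 10^6 m/s) / (6.64 × 10^-27 kg × 2.07 × 10^6 m/s)
         = 1.74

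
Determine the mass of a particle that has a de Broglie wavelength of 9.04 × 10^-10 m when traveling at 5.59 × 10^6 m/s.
1.31 × 10^-31 kg

From the de Broglie relation λ = h/(mv), we solve for m:

m = h/(λv)
m = (6.626 × 10^-34 J·s) / (9.04 × 10^-10 m × 5.59 × 10^6 m/s)
m = 1.31 × 10^-31 kg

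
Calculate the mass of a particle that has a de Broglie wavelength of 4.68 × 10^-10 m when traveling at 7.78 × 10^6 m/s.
1.82 × 10^-31 kg

From the de Broglie relation λ = h/(mv), we solve for m:

m = h/(λv)
m = (6.626 × 10^-34 J·s) / (4.68 × 10^-10 m × 7.78 × 10^6 m/s)
m = 1.82 × 10^-31 kg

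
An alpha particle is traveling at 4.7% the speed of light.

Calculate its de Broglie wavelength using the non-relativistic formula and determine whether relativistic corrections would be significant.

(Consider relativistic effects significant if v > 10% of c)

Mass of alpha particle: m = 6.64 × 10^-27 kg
No, relativistic corrections are not needed.

Using the non-relativistic de Broglie formula λ = h/(mv):

v = 4.7% × c = 1.409 × 10^7 m/s

λ = h/(mv)
λ = (6.626 × 10^-34 J·s) / (6.64 × 10^-27 kg × 1.409 × 10^7 m/s)
λ = 7.08 × 10^-15 m

Since v = 4.7% of c < 10% of c, relativistic corrections are NOT significant and this non-relativistic result is a good approximation.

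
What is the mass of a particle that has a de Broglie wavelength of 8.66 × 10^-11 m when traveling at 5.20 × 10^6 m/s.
1.47 × 10^-30 kg

From the de Broglie relation λ = h/(mv), we solve for m:

m = h/(λv)
m = (6.626 × 10^-34 J·s) / (8.66 × 10^-11 m × 5.20 × 10^6 m/s)
m = 1.47 × 10^-30 kg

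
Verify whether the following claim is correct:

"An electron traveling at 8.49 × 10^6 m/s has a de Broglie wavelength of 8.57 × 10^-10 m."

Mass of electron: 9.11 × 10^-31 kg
False

The claim is incorrect.

Using λ = h/(mv):
λ = (6.626 × 10^-34 J·s) / (9.11 × 10^-31 kg × 8.49 × 10^6 m/s)
λ = 8.57 × 10^-11 m

The actual wavelength differs from the claimed 8.57 × 10^-10 m.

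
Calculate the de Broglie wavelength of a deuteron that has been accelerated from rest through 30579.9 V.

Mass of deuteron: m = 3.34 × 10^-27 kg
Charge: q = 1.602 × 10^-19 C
1.16 × 10^-13 m

When a particle is accelerated through voltage V, it gains kinetic energy KE = qV.

The de Broglie wavelength is then λ = h/√(2mqV):

λ = h/√(2mqV)
λ = (6.626 × 10^-34 J·s) / √(2 × 3.34 × 10^-27 kg × 1.602 × 10^-19 C × 30579.9 V)
λ = 1.16 × 10^-13 m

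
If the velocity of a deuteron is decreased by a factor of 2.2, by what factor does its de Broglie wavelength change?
The wavelength increases by a factor of 2.2.

From λ = h/(mv), the wavelength is inversely proportional to velocity:

λ ∝ 1/v

If v → v/2.2, then λ → 2.2λ

When velocity is decreased by a factor of 2.2, the wavelength increases by a factor of 2.2.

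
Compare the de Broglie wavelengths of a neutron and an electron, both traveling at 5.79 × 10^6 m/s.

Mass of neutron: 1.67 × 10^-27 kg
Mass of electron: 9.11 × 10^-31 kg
The electron has the longer wavelength.

Using λ = h/(mv), since both particles have the same velocity, the wavelength depends only on mass.

For neutron: λ₁ = h/(m₁v) = 6.85 × 10^-14 m
For electron: λ₂ = h/(m₂v) = 1.26 × 10^-10 m

Since λ ∝ 1/m at constant velocity, the lighter particle has the longer wavelength.

The electron has the longer de Broglie wavelength.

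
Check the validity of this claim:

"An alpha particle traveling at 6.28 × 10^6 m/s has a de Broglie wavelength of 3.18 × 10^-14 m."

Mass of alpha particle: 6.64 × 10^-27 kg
False

The claim is incorrect.

Using λ = h/(mv):
λ = (6.626 × 10^-34 J·s) / (6.64 × 10^-27 kg × 6.28 × 10^6 m/s)
λ = 1.59 × 10^-14 m

The actual wavelength differs from the claimed 3.18 × 10^-14 m.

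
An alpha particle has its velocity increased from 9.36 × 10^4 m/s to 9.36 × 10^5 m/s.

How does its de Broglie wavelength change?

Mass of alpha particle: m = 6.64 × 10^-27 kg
The wavelength decreases by a factor of 10.

Using λ = h/(mv):

Initial wavelength: λ₁ = h/(mv₁) = 1.07 × 10^-12 m
Final wavelength: λ₂ = h/(mv₂) = 1.07 × 10^-13 m

Since λ ∝ 1/v, when velocity increases by a factor of 10, the wavelength decreases by a factor of 10.

λ₂/λ₁ = v₁/v₂ = 1/10

The wavelength decreases by a factor of 10.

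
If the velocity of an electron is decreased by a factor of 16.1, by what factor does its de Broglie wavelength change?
The wavelength increases by a factor of 16.1.

From λ = h/(mv), the wavelength is inversely proportional to velocity:

λ ∝ 1/v

If v → v/16.1, then λ → 16.1λ

When velocity is decreased by a factor of 16.1, the wavelength increases by a factor of 16.1.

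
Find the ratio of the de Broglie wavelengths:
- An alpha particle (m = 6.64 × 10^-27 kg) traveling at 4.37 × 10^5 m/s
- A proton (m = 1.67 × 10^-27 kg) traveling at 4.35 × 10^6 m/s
λ₁/λ₂ = 2.50

Using λ = h/(mv):

λ₁ = h/(m₁v₁) = 2.28 × 10^-13 m
λ₂ = h/(m₂v₂) = 9.12 × 10^-14 m

Ratio λ₁/λ₂ = (m₂v₂)/(m₁v₁)
         = (1.67 × 10^-27 kg × 4.35 × 10^6 m/s) / (6.64 × 10^-27 kg × 4.37 × 10^5 m/s)
         = 2.50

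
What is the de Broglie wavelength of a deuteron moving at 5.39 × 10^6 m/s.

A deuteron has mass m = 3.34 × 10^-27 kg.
3.68 × 10^-14 m

Using the de Broglie relation λ = h/(mv):

λ = h/(mv)
λ = (6.626 × 10^-34 J·s) / (3.34 × 10^-27 kg × 5.39 × 10^6 m/s)
λ = 3.68 × 10^-14 m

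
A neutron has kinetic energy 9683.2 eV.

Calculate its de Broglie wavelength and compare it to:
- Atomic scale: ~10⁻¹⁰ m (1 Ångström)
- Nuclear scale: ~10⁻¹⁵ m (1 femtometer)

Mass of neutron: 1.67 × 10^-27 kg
λ = 2.91 × 10^-13 m, which is between nuclear and atomic scales.

Using λ = h/√(2mKE):

KE = 9683.2 eV = 1.551 × 10^-15 J

λ = h/√(2mKE)
λ = (6.626 × 10^-34 J·s) / √(2 × 1.67 × 10^-27 kg × 1.551 × 10^-15 J)
λ = 2.91 × 10^-13 m

Comparison:
- Atomic scale (10⁻¹⁰ m): λ is 0.0029× this size
- Nuclear scale (10⁻¹⁵ m): λ is 2.9e+02× this size

The wavelength is between nuclear and atomic scales.

This wavelength is appropriate for probing atomic structure but too large for nuclear physics experiments.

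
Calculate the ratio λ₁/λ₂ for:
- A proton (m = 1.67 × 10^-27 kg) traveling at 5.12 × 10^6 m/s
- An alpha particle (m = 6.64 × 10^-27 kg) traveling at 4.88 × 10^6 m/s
λ₁/λ₂ = 3.79

Using λ = h/(mv):

λ₁ = h/(m₁v₁) = 7.75 × 10^-14 m
λ₂ = h/(m₂v₂) = 2.04 × 10^-14 m

Ratio λ₁/λ₂ = (m₂v₂)/(m₁v₁)
         = (6.64 × 10^-27 kg × 4.88 × 10^6 m/s) / (1.67 × 10^-27 kg × 5.12 × 10^6 m/s)
         = 3.79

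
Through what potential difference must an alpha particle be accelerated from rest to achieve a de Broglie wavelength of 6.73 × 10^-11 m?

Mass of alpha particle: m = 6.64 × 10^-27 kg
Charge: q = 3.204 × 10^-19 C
2.28 × 10^-2 V

From λ = h/√(2mqV), we solve for V:

λ² = h²/(2mqV)
V = h²/(2mqλ²)
V = (6.626 × 10^-34 J·s)² / (2 × 6.64 × 10^-27 kg × 3.204 × 10^-19 C × (6.73 × 10^-11 m)²)
V = 2.28 × 10^-2 V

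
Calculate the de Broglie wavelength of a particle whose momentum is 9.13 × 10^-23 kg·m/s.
7.26 × 10^-12 m

Using the de Broglie relation λ = h/p:

λ = h/p
λ = (6.626 × 10^-34 J·s) / (9.13 × 10^-23 kg·m/s)
λ = 7.26 × 10^-12 m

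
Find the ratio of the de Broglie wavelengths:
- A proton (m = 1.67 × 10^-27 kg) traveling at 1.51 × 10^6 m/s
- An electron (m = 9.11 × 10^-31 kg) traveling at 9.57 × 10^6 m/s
λ₁/λ₂ = 3.46 × 10^-3

Using λ = h/(mv):

λ₁ = h/(m₁v₁) = 2.63 × 10^-13 m
λ₂ = h/(m₂v₂) = 7.60 × 10^-11 m

Ratio λ₁/λ₂ = (m₂v₂)/(m₁v₁)
         = (9.11 × 10^-31 kg × 9.57 × 10^6 m/s) / (1.67 × 10^-27 kg × 1.51 × 10^6 m/s)
         = 3.46 × 10^-3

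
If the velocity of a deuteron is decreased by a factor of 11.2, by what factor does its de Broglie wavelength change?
The wavelength increases by a factor of 11.2.

From λ = h/(mv), the wavelength is inversely proportional to velocity:

λ ∝ 1/v

If v → v/11.2, then λ → 11.2λ

When velocity is decreased by a factor of 11.2, the wavelength increases by a factor of 11.2.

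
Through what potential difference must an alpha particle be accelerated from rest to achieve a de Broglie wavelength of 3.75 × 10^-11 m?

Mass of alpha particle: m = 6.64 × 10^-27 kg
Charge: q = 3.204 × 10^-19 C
7.34 × 10^-2 V

From λ = h/√(2mqV), we solve for V:

λ² = h²/(2mqV)
V = h²/(2mqλ²)
V = (6.626 × 10^-34 J·s)² / (2 × 6.64 × 10^-27 kg × 3.204 × 10^-19 C × (3.75 × 10^-11 m)²)
V = 7.34 × 10^-2 V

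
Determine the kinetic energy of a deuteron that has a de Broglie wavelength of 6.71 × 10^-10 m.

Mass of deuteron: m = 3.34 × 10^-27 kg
1.46 × 10^-22 J (or 9.11 × 10^-4 eV)

From λ = h/√(2mKE), we solve for KE:

λ² = h²/(2mKE)
KE = h²/(2mλ²)
KE = (6.626 × 10^-34 J·s)² / (2 × 3.34 × 10^-27 kg × (6.71 × 10^-10 m)²)
KE = 1.46 × 10^-22 J
KE = 9.11 × 10^-4 eV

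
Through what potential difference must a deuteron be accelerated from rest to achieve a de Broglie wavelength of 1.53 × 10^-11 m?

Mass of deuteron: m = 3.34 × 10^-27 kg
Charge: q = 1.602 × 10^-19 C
1.75 V

From λ = h/√(2mqV), we solve for V:

λ² = h²/(2mqV)
V = h²/(2mqλ²)
V = (6.626 × 10^-34 J·s)² / (2 × 3.34 × 10^-27 kg × 1.602 × 10^-19 C × (1.53 × 10^-11 m)²)
V = 1.75 V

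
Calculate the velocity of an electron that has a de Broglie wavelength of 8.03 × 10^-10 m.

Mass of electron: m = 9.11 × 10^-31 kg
9.06 × 10^5 m/s

From the de Broglie relation λ = h/(mv), we solve for v:

v = h/(mλ)
v = (6.626 × 10^-34 J·s) / (9.11 × 10^-31 kg × 8.03 × 10^-10 m)
v = 9.06 × 10^5 m/s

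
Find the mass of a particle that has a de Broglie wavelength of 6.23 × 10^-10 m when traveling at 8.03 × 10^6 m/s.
1.32 × 10^-31 kg

From the de Broglie relation λ = h/(mv), we solve for m:

m = h/(λv)
m = (6.626 × 10^-34 J·s) / (6.23 × 10^-10 m × 8.03 × 10^6 m/s)
m = 1.32 × 10^-31 kg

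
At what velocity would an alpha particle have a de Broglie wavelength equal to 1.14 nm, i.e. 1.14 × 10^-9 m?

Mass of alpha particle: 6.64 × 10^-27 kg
8.75 × 10^1 m/s

From λ = h/(mv), solve for v:

v = h/(mλ)
v = (6.626 × 10^-34 J·s) / (6.64 × 10^-27 kg × 1.14 × 10^-9 m)
v = 8.75 × 10^1 m/s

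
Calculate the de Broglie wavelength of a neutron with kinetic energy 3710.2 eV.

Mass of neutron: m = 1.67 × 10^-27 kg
4.70 × 10^-13 m

Using λ = h/√(2mKE):

First convert KE to Joules: KE = 3710.2 eV = 5.944 × 10^-16 J

λ = h/√(2mKE)
λ = (6.626 × 10^-34 J·s) / √(2 × 1.67 × 10^-27 kg × 5.944 × 10^-16 J)
λ = 4.70 × 10^-13 m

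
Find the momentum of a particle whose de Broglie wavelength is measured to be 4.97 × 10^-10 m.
1.33 × 10^-24 kg·m/s

From the de Broglie relation λ = h/p, we solve for p:

p = h/λ
p = (6.626 × 10^-34 J·s) / (4.97 × 10^-10 m)
p = 1.33 × 10^-24 kg·m/s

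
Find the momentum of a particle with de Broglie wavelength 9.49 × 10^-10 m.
6.98 × 10^-25 kg·m/s

From the de Broglie relation λ = h/p, we solve for p:

p = h/λ
p = (6.626 × 10^-34 J·s) / (9.49 × 10^-10 m)
p = 6.98 × 10^-25 kg·m/s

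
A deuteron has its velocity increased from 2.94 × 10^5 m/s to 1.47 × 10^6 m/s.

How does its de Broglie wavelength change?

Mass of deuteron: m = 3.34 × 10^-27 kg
The wavelength decreases by a factor of 5.

Using λ = h/(mv):

Initial wavelength: λ₁ = h/(mv₁) = 6.75 × 10^-13 m
Final wavelength: λ₂ = h/(mv₂) = 1.35 × 10^-13 m

Since λ ∝ 1/v, when velocity increases by a factor of 5, the wavelength decreases by a factor of 5.

λ₂/λ₁ = v₁/v₂ = 1/5

The wavelength decreases by a factor of 5.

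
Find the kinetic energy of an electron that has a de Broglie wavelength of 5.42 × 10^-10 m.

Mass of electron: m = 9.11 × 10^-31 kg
8.20 × 10^-19 J (or 5.12 eV)

From λ = h/√(2mKE), we solve for KE:

λ² = h²/(2mKE)
KE = h²/(2mλ²)
KE = (6.626 × 10^-34 J·s)² / (2 × 9.11 × 10^-31 kg × (5.42 × 10^-10 m)²)
KE = 8.20 × 10^-19 J
KE = 5.12 eV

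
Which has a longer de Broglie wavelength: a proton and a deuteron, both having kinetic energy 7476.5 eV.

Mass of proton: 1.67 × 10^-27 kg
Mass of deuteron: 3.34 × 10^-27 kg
The proton has the longer wavelength.

Using λ = h/√(2mKE):

For proton: λ₁ = h/√(2m₁KE) = 3.31 × 10^-13 m
For deuteron: λ₂ = h/√(2m₂KE) = 2.34 × 10^-13 m

Since λ ∝ 1/√m at constant kinetic energy, the lighter particle has the longer wavelength.

The proton has the longer de Broglie wavelength.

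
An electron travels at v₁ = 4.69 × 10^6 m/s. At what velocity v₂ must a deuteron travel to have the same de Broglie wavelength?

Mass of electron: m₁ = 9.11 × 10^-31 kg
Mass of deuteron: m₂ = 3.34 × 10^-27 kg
v₂ = 1.28 × 10^3 m/s

For equal de Broglie wavelengths: λ₁ = λ₂

h/(m₁v₁) = h/(m₂v₂)
m₁v₁ = m₂v₂
v₂ = v₁ · (m₁/m₂)

v₂ = 4.69 × 10^6 m/s × (9.11 × 10^-31 kg / 3.34 × 10^-27 kg)
v₂ = 1.28 × 10^3 m/s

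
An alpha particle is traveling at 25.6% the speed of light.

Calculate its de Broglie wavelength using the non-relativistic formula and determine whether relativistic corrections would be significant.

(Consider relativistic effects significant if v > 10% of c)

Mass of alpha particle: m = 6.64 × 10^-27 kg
Yes, relativistic corrections are needed.

Using the non-relativistic de Broglie formula λ = h/(mv):

v = 25.6% × c = 7.675 × 10^7 m/s

λ = h/(mv)
λ = (6.626 × 10^-34 J·s) / (6.64 × 10^-27 kg × 7.675 × 10^7 m/s)
λ = 1.30 × 10^-15 m

Since v = 25.6% of c > 10% of c, relativistic corrections ARE significant and the actual wavelength would differ from this non-relativistic estimate.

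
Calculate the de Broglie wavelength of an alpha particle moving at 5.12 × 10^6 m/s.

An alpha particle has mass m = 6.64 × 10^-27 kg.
1.95 × 10^-14 m

Using the de Broglie relation λ = h/(mv):

λ = h/(mv)
λ = (6.626 × 10^-34 J·s) / (6.64 × 10^-27 kg × 5.12 × 10^6 m/s)
λ = 1.95 × 10^-14 m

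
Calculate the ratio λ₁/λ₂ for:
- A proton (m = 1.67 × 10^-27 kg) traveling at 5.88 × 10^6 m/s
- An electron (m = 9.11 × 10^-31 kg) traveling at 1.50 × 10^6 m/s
λ₁/λ₂ = 1.39 × 10^-4

Using λ = h/(mv):

λ₁ = h/(m₁v₁) = 6.75 × 10^-14 m
λ₂ = h/(m₂v₂) = 4.85 × 10^-10 m

Ratio λ₁/λ₂ = (m₂v₂)/(m₁v₁)
         = (9.11 × 10^-31 kg × 1.50 × 10^6 m/s) / (1.67 × 10^-27 kg × 5.88 × 10^6 m/s)
         = 1.39 × 10^-4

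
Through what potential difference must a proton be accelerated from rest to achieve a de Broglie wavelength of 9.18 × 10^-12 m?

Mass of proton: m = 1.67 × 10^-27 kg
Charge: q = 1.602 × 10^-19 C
9.74 V

From λ = h/√(2mqV), we solve for V:

λ² = h²/(2mqV)
V = h²/(2mqλ²)
V = (6.626 × 10^-34 J·s)² / (2 × 1.67 × 10^-27 kg × 1.602 × 10^-19 C × (9.18 × 10^-12 m)²)
V = 9.74 V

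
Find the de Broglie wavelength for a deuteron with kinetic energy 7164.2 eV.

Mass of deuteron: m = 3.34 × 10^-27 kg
2.39 × 10^-13 m

Using λ = h/√(2mKE):

First convert KE to Joules: KE = 7164.2 eV = 1.148 × 10^-15 J

λ = h/√(2mKE)
λ = (6.626 × 10^-34 J·s) / √(2 × 3.34 × 10^-27 kg × 1.148 × 10^-15 J)
λ = 2.39 × 10^-13 m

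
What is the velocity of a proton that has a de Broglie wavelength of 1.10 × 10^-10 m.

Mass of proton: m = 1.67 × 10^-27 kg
3.61 × 10^3 m/s

From the de Broglie relation λ = h/(mv), we solve for v:

v = h/(mλ)
v = (6.626 × 10^-34 J·s) / (1.67 × 10^-27 kg × 1.10 × 10^-10 m)
v = 3.61 × 10^3 m/s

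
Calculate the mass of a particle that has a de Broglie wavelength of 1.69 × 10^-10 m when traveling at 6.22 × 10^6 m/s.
6.30 × 10^-31 kg

From the de Broglie relation λ = h/(mv), we solve for m:

m = h/(λv)
m = (6.626 × 10^-34 J·s) / (1.69 × 10^-10 m × 6.22 × 10^6 m/s)
m = 6.30 × 10^-31 kg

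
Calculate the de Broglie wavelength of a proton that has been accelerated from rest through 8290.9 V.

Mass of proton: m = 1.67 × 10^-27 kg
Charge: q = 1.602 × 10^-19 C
3.15 × 10^-13 m

When a particle is accelerated through voltage V, it gains kinetic energy KE = qV.

The de Broglie wavelength is then λ = h/√(2mqV):

λ = h/√(2mqV)
λ = (6.626 × 10^-34 J·s) / √(2 × 1.67 × 10^-27 kg × 1.602 × 10^-19 C × 8290.9 V)
λ = 3.15 × 10^-13 m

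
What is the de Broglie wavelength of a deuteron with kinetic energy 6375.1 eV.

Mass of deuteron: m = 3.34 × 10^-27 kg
2.54 × 10^-13 m

Using λ = h/√(2mKE):

First convert KE to Joules: KE = 6375.1 eV = 1.021 × 10^-15 J

λ = h/√(2mKE)
λ = (6.626 × 10^-34 J·s) / √(2 × 3.34 × 10^-27 kg × 1.021 × 10^-15 J)
λ = 2.54 × 10^-13 m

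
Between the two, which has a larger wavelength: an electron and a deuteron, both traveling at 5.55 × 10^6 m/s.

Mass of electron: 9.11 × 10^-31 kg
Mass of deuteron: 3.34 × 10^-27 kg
The electron has the longer wavelength.

Using λ = h/(mv), since both particles have the same velocity, the wavelength depends only on mass.

For electron: λ₁ = h/(m₁v) = 1.31 × 10^-10 m
For deuteron: λ₂ = h/(m₂v) = 3.57 × 10^-14 m

Since λ ∝ 1/m at constant velocity, the lighter particle has the longer wavelength.

The electron has the longer de Broglie wavelength.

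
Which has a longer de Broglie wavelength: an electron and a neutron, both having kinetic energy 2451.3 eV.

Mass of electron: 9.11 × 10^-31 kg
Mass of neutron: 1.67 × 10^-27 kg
The electron has the longer wavelength.

Using λ = h/√(2mKE):

For electron: λ₁ = h/√(2m₁KE) = 2.48 × 10^-11 m
For neutron: λ₂ = h/√(2m₂KE) = 5.79 × 10^-13 m

Since λ ∝ 1/√m at constant kinetic energy, the lighter particle has the longer wavelength.

The electron has the longer de Broglie wavelength.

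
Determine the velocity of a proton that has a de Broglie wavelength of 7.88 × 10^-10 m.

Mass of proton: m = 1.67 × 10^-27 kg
5.04 × 10^2 m/s

From the de Broglie relation λ = h/(mv), we solve for v:

v = h/(mλ)
v = (6.626 × 10^-34 J·s) / (1.67 × 10^-27 kg × 7.88 × 10^-10 m)
v = 5.04 × 10^2 m/s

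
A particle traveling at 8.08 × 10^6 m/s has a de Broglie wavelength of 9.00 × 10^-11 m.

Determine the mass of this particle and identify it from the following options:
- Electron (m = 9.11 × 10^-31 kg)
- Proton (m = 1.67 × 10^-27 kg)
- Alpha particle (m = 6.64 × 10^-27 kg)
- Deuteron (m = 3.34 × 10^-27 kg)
The particle is an electron.

From λ = h/(mv), solve for mass:

m = h/(λv)
m = (6.626 × 10^-34 J·s) / (9.00 × 10^-11 m × 8.08 × 10^6 m/s)
m = 9.11 × 10^-31 kg

Comparing with the listed masses, this is closest to an electron.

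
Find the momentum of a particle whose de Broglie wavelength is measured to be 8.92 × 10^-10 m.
7.43 × 10^-25 kg·m/s

From the de Broglie relation λ = h/p, we solve for p:

p = h/λ
p = (6.626 × 10^-34 J·s) / (8.92 × 10^-10 m)
p = 7.43 × 10^-25 kg·m/s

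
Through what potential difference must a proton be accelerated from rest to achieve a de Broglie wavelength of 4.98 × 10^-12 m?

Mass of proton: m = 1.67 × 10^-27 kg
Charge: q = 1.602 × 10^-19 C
33.1 V

From λ = h/√(2mqV), we solve for V:

λ² = h²/(2mqV)
V = h²/(2mqλ²)
V = (6.626 × 10^-34 J·s)² / (2 × 1.67 × 10^-27 kg × 1.602 × 10^-19 C × (4.98 × 10^-12 m)²)
V = 33.1 V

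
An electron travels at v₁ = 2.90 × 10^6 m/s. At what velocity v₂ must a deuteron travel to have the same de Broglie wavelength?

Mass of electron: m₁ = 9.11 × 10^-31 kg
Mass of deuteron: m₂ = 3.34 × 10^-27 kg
v₂ = 7.91 × 10^2 m/s

For equal de Broglie wavelengths: λ₁ = λ₂

h/(m₁v₁) = h/(m₂v₂)
m₁v₁ = m₂v₂
v₂ = v₁ · (m₁/m₂)

v₂ = 2.90 × 10^6 m/s × (9.11 × 10^-31 kg / 3.34 × 10^-27 kg)
v₂ = 7.91 × 10^2 m/s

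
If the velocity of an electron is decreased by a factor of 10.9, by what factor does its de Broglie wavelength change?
The wavelength increases by a factor of 10.9.

From λ = h/(mv), the wavelength is inversely proportional to velocity:

λ ∝ 1/v

If v → v/10.9, then λ → 10.9λ

When velocity is decreased by a factor of 10.9, the wavelength increases by a factor of 10.9.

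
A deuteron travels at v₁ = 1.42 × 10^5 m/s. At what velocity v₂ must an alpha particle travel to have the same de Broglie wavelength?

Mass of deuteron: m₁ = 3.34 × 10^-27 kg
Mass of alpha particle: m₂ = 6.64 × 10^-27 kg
v₂ = 7.14 × 10^4 m/s

For equal de Broglie wavelengths: λ₁ = λ₂

h/(m₁v₁) = h/(m₂v₂)
m₁v₁ = m₂v₂
v₂ = v₁ · (m₁/m₂)

v₂ = 1.42 × 10^5 m/s × (3.34 × 10^-27 kg / 6.64 × 10^-27 kg)
v₂ = 7.14 × 10^4 m/s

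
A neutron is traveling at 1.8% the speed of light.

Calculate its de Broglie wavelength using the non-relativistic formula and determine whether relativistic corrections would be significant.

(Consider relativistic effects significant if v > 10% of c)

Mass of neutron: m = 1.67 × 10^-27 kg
No, relativistic corrections are not needed.

Using the non-relativistic de Broglie formula λ = h/(mv):

v = 1.8% × c = 5.396 × 10^6 m/s

λ = h/(mv)
λ = (6.626 × 10^-34 J·s) / (1.67 × 10^-27 kg × 5.396 × 10^6 m/s)
λ = 7.35 × 10^-14 m

Since v = 1.8% of c < 10% of c, relativistic corrections are NOT significant and this non-relativistic result is a good approximation.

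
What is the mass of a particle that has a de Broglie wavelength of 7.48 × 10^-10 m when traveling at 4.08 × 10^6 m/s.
2.17 × 10^-31 kg

From the de Broglie relation λ = h/(mv), we solve for m:

m = h/(λv)
m = (6.626 × 10^-34 J·s) / (7.48 × 10^-10 m × 4.08 × 10^6 m/s)
m = 2.17 × 10^-31 kg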